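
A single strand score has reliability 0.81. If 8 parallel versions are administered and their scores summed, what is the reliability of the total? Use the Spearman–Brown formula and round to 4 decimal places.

ρ_k = kρ / (1 + (k−1)ρ) = 8·0.81 / (1 + 7·0.81) = 6.480 / 6.670 = 0.9715.

0.9715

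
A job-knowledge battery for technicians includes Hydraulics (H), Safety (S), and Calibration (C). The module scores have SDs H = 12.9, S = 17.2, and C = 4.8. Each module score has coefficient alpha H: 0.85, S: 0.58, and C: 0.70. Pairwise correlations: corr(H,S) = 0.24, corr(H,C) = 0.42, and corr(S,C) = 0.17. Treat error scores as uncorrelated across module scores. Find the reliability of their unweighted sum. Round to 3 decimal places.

0.768

Var(H+S+C) = 12.9² + 17.2² + 4.8² + 2·[12.9·17.2·0.24 + 12.9·4.8·0.42 + 17.2·4.8·0.17] = 485.29 + 186.586 = 671.876.
Because errors are independent across components, Cov(Tᵢ,Tⱼ) = Cov(Xᵢ,Xⱼ); the off-diagonal part of the true-score variance is the same as above.
True-score variance = [12.9²·0.85 + 17.2²·0.58 + 4.8²·0.70] + 186.586 = 329.164 + 186.586 = 515.749.
Reliability = 515.749 / 671.876 = 0.768.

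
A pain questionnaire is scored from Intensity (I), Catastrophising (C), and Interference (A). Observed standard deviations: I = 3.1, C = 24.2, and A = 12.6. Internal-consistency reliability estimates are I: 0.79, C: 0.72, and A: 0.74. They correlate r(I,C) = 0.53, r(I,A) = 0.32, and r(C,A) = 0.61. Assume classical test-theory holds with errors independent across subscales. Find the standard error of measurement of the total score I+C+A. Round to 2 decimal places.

Var(total) = 754.01 + 476.522 = 1230.53.
True-score variance = 546.735 + 476.522 = 1023.26, so reliability = 0.8316.
Error variance = 1230.53 − 1023.26 = 207.275; SEM = √207.275 = 14.40.

14.40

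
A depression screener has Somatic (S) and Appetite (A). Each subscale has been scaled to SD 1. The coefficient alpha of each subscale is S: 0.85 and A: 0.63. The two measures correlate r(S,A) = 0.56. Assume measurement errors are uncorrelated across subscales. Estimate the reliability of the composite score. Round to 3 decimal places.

0.833

Var(S+A) = 2 + 2·[0.56] = 2 + 1.12 = 3.12.
With uncorrelated errors the cross-covariances are all true-score covariance, so they carry over unchanged; only the diagonal terms shrink to ρᵢσᵢ².
True-score variance = [0.85 + 0.63] + 1.12 = 1.48 + 1.12 = 2.6.
Reliability = 2.6 / 3.12 = 0.833.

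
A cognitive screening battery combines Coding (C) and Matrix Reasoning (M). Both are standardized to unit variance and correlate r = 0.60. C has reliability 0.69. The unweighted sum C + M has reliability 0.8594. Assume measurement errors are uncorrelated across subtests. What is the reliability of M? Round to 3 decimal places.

Var(C+M) = 2 + 2·0.60 = 3.200.
True-score variance = ρ_C + ρ_M + 2·0.60, so 0.8594 = (0.69 + ρ_M + 1.20) / 3.200.
ρ_M = 0.8594·3.200 − 0.69 − 1.20 = 0.860.

0.860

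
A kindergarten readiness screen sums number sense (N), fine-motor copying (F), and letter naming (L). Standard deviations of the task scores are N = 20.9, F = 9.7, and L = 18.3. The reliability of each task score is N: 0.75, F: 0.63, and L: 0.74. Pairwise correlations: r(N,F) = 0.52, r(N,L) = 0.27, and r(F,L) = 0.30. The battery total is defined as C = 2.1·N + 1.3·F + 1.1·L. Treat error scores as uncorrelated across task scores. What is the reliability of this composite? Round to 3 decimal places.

Var(C) = 2.1²·20.9² + 1.3²·9.7² + 1.1²·18.3² + 2·[2.73·20.9·9.7·0.52 + 2.31·20.9·18.3·0.27 + 1.43·9.7·18.3·0.30] = 2490.56 + 1204.99 = 3695.55.
Because errors are independent across components, Cov(Tᵢ,Tⱼ) = Cov(Xᵢ,Xⱼ); the off-diagonal part of the true-score variance is the same as above.
True-score variance = [2.1²·20.9²·0.75 + 1.3²·9.7²·0.63 + 1.1²·18.3²·0.74] + 1204.99 = 1844.79 + 1204.99 = 3049.77.
Reliability = 3049.77 / 3695.55 = 0.825.

0.825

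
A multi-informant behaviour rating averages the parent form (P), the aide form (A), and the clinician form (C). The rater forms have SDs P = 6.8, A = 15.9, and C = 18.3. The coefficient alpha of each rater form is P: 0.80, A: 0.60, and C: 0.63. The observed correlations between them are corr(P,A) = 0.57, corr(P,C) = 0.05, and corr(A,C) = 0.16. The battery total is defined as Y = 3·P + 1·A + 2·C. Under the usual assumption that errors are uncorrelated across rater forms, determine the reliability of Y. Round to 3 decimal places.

0.742

Var(Y) = 3²·6.8² + 15.9² + 2²·18.3² + 2·[3·6.8·15.9·0.57 + 6·6.8·18.3·0.05 + 2·15.9·18.3·0.16] = 2008.53 + 630.655 = 2639.19.
Under uncorrelated errors the observed covariances equal the true-score covariances, so only the own-variance terms attenuate.
True-score variance = [3²·6.8²·0.80 + 15.9²·0.60 + 2²·18.3²·0.63] + 630.655 = 1328.54 + 630.655 = 1959.19.
Reliability = 1959.19 / 2639.19 = 0.742.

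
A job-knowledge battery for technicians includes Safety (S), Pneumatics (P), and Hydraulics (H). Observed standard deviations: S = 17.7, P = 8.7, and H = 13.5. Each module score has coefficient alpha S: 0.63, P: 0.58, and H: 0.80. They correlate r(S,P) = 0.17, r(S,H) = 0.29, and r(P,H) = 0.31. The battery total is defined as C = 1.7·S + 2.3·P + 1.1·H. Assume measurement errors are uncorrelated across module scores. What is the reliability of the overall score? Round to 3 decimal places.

Var(C) = 1.7²·17.7² + 2.3²·8.7² + 1.1²·13.5² + 2·[3.91·17.7·8.7·0.17 + 1.87·17.7·13.5·0.29 + 2.53·8.7·13.5·0.31] = 1526.33 + 648.112 = 2174.44.
With uncorrelated errors the cross-covariances are all true-score covariance, so they carry over unchanged; only the diagonal terms shrink to ρᵢσᵢ².
True-score variance = [1.7²·17.7²·0.63 + 2.3²·8.7²·0.58 + 1.1²·13.5²·0.80] + 648.112 = 979.057 + 648.112 = 1627.17.
Reliability = 1627.17 / 2174.44 = 0.748.

0.748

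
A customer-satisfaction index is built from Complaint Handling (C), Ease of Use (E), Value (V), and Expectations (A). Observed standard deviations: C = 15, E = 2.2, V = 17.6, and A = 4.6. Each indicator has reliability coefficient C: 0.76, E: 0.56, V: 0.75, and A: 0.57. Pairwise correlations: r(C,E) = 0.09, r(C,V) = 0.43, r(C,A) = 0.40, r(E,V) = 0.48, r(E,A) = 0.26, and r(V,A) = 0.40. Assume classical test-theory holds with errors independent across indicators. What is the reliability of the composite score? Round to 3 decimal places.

Var(C+E+V+A) = 15² + 2.2² + 17.6² + 4.6² + 2·[15·2.2·0.09 + 15·17.6·0.43 + 15·4.6·0.40 + 2.2·17.6·0.48 + 2.2·4.6·0.26 + 17.6·4.6·0.40] = 560.76 + 395.382 = 956.142.
Because errors are independent across components, Cov(Tᵢ,Tⱼ) = Cov(Xᵢ,Xⱼ); the off-diagonal part of the true-score variance is the same as above.
True-score variance = [15²·0.76 + 2.2²·0.56 + 17.6²·0.75 + 4.6²·0.57] + 395.382 = 418.092 + 395.382 = 813.473.
Reliability = 813.473 / 956.142 = 0.851.

0.851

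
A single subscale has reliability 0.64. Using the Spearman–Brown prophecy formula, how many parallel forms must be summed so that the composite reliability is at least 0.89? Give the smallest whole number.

5

k ≥ ρ*(1−ρ₁)/(ρ₁(1−ρ*)) = 0.89·0.36 / (0.64·0.11) = 4.551.
Smallest integer k = 5.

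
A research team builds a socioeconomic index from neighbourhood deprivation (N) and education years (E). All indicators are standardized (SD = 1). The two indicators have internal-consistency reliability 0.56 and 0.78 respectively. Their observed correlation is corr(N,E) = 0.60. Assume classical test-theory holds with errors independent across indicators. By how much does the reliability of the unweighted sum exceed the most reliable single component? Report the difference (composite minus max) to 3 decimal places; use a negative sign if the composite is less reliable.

Var(sum) = 2 + 1.2 = 3.2; true-score variance = 1.34 + 1.2 = 2.54; composite reliability = 0.7937.
Max component reliability = 0.7800.
Difference = 0.7937 − 0.7800 = 0.014.

0.014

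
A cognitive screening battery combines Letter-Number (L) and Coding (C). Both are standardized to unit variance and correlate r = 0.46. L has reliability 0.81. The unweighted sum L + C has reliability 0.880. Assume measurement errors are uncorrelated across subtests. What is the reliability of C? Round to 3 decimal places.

0.840

Var(L+C) = 2 + 2·0.46 = 2.920.
True-score variance = ρ_L + ρ_C + 2·0.46, so 0.880 = (0.81 + ρ_C + 0.92) / 2.920.
ρ_C = 0.880·2.920 − 0.81 − 0.92 = 0.840.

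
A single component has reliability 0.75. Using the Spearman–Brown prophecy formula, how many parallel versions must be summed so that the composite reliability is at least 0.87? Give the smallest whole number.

3

k ≥ ρ*(1−ρ₁)/(ρ₁(1−ρ*)) = 0.87·0.25 / (0.75·0.13) = 2.231.
Smallest integer k = 3.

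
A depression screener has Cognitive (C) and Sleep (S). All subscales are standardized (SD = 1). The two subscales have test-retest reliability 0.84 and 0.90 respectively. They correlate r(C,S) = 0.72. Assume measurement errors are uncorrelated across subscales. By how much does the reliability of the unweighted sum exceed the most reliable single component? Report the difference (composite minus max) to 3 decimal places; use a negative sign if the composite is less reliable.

0.024

Var(sum) = 2 + 1.44 = 3.44; true-score variance = 1.74 + 1.44 = 3.18; composite reliability = 0.9244.
Max component reliability = 0.9000.
Difference = 0.9244 − 0.9000 = 0.024.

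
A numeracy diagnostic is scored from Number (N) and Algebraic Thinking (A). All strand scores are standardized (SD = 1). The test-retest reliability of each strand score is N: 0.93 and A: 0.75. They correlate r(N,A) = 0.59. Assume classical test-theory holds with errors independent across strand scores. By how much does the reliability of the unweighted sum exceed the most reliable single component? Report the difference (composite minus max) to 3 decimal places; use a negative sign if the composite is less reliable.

-0.031

Var(sum) = 2 + 1.18 = 3.18; true-score variance = 1.68 + 1.18 = 2.86; composite reliability = 0.8994.
Max component reliability = 0.9300.
Difference = 0.8994 − 0.9300 = -0.031.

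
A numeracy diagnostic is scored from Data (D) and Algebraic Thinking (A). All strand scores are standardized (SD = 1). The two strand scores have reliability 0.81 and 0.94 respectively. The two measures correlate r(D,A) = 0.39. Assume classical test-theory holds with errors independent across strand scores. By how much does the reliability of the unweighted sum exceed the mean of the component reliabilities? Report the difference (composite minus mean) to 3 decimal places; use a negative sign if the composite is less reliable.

0.035

Var(sum) = 2 + 0.78 = 2.78; true-score variance = 1.75 + 0.78 = 2.53; composite reliability = 0.9101.
Mean component reliability = 0.8750.
Difference = 0.9101 − 0.8750 = 0.035.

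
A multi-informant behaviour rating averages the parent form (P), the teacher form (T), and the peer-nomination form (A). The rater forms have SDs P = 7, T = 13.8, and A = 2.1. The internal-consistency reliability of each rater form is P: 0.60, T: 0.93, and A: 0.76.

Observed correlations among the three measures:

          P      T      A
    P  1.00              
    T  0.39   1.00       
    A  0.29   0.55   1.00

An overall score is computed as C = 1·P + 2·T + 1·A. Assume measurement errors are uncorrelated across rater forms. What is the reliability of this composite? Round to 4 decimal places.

0.9287

Var(C) = 7² + 2²·13.8² + 2.1² + 2·[2·7·13.8·0.39 + 7·2.1·0.29 + 2·13.8·2.1·0.55] = 815.17 + 222.978 = 1038.15.
Under uncorrelated errors the observed covariances equal the true-score covariances, so only the own-variance terms attenuate.
True-score variance = [7²·0.60 + 2²·13.8²·0.93 + 2.1²·0.76] + 222.978 = 741.188 + 222.978 = 964.166.
Reliability = 964.166 / 1038.15 = 0.9287.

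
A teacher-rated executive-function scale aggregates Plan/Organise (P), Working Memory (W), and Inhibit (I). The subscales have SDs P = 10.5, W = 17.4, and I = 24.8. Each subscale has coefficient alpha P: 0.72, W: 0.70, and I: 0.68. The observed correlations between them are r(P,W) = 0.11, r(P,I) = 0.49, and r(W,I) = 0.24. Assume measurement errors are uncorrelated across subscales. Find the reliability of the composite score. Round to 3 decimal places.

0.792

Var(P+W+I) = 10.5² + 17.4² + 24.8² + 2·[10.5·17.4·0.11 + 10.5·24.8·0.49 + 17.4·24.8·0.24] = 1028.05 + 502.516 = 1530.57.
With uncorrelated errors the cross-covariances are all true-score covariance, so they carry over unchanged; only the diagonal terms shrink to ρᵢσᵢ².
True-score variance = [10.5²·0.72 + 17.4²·0.70 + 24.8²·0.68] + 502.516 = 709.539 + 502.516 = 1212.05.
Reliability = 1212.05 / 1530.57 = 0.792.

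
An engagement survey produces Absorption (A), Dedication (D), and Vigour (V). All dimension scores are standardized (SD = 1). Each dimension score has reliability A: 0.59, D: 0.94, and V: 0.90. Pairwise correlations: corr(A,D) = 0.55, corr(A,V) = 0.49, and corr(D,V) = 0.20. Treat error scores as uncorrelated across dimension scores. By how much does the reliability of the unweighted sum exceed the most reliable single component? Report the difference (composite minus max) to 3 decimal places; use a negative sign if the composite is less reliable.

-0.044

Var(sum) = 3 + 2.48 = 5.48; true-score variance = 2.43 + 2.48 = 4.91; composite reliability = 0.8960.
Max component reliability = 0.9400.
Difference = 0.8960 − 0.9400 = -0.044.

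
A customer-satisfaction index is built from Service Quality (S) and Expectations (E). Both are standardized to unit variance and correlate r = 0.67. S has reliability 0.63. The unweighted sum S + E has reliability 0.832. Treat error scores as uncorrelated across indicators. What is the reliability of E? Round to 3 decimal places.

0.809

Var(S+E) = 2 + 2·0.67 = 3.340.
True-score variance = ρ_S + ρ_E + 2·0.67, so 0.832 = (0.63 + ρ_E + 1.34) / 3.340.
ρ_E = 0.832·3.340 − 0.63 − 1.34 = 0.809.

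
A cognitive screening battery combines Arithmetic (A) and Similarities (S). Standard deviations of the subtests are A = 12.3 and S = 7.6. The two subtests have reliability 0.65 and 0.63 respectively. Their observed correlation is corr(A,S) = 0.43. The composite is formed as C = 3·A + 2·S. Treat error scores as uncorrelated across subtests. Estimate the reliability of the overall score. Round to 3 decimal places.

0.729

Var(C) = 3²·12.3² + 2²·7.6² + 2·[6·12.3·7.6·0.43] = 1592.65 + 482.357 = 2075.01.
With uncorrelated errors the cross-covariances are all true-score covariance, so they carry over unchanged; only the diagonal terms shrink to ρᵢσᵢ².
True-score variance = [3²·12.3²·0.65 + 2²·7.6²·0.63] + 482.357 = 1030.6 + 482.357 = 1512.96.
Reliability = 1512.96 / 2075.01 = 0.729.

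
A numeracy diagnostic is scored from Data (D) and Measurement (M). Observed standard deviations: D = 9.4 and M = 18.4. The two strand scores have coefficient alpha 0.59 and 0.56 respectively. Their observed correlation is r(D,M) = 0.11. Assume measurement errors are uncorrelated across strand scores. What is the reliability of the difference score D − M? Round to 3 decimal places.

0.524

Var(D−M) = 9.4² + 18.4² − 2·9.4·18.4·0.11 = 426.92 − 38.0512 = 388.869.
With uncorrelated errors the cross-covariances are all true-score covariance, so they carry over unchanged; only the diagonal terms shrink to ρᵢσᵢ².
True-score variance = [9.4²·0.59 + 18.4²·0.56] − 38.0512 = 241.726 − 38.0512 = 203.675.
Reliability = 203.675 / 388.869 = 0.524.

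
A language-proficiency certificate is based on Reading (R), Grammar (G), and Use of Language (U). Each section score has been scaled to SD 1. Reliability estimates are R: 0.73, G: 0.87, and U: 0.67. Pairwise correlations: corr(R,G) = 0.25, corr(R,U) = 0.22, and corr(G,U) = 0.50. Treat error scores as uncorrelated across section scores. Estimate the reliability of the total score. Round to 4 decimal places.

0.8522

Var(R+G+U) = 3 + 2·[0.25 + 0.22 + 0.50] = 3 + 1.94 = 4.94.
Because errors are independent across components, Cov(Tᵢ,Tⱼ) = Cov(Xᵢ,Xⱼ); the off-diagonal part of the true-score variance is the same as above.
True-score variance = [0.73 + 0.87 + 0.67] + 1.94 = 2.27 + 1.94 = 4.21.
Reliability = 4.21 / 4.94 = 0.8522.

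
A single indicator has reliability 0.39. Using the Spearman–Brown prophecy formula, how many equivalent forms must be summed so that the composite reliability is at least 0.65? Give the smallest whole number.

3

k ≥ ρ*(1−ρ₁)/(ρ₁(1−ρ*)) = 0.65·0.61 / (0.39·0.35) = 2.905.
Smallest integer k = 3.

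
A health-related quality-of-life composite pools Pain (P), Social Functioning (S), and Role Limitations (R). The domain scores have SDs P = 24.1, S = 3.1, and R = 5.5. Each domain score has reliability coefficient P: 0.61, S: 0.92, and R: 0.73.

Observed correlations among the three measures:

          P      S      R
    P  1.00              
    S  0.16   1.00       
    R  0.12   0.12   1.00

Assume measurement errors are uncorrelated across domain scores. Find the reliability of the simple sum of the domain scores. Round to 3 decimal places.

0.654

Var(P+S+R) = 24.1² + 3.1² + 5.5² + 2·[24.1·3.1·0.16 + 24.1·5.5·0.12 + 3.1·5.5·0.12] = 620.67 + 59.8112 = 680.481.
Because errors are independent across components, Cov(Tᵢ,Tⱼ) = Cov(Xᵢ,Xⱼ); the off-diagonal part of the true-score variance is the same as above.
True-score variance = [24.1²·0.61 + 3.1²·0.92 + 5.5²·0.73] + 59.8112 = 385.218 + 59.8112 = 445.029.
Reliability = 445.029 / 680.481 = 0.654.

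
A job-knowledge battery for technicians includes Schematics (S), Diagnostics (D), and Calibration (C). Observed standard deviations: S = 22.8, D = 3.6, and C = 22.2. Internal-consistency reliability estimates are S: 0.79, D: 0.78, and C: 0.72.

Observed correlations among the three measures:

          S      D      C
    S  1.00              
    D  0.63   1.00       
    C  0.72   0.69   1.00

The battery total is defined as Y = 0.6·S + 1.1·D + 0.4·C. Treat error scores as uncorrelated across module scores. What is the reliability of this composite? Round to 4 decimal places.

Var(Y) = 0.6²·22.8² + 1.1²·3.6² + 0.4²·22.2² + 2·[0.66·22.8·3.6·0.63 + 0.24·22.8·22.2·0.72 + 0.44·3.6·22.2·0.69] = 281.678 + 291.714 = 573.392.
With uncorrelated errors the cross-covariances are all true-score covariance, so they carry over unchanged; only the diagonal terms shrink to ρᵢσᵢ².
True-score variance = [0.6²·22.8²·0.79 + 1.1²·3.6²·0.78 + 0.4²·22.2²·0.72] + 291.714 = 216.849 + 291.714 = 508.563.
Reliability = 508.563 / 573.392 = 0.8869.

0.8869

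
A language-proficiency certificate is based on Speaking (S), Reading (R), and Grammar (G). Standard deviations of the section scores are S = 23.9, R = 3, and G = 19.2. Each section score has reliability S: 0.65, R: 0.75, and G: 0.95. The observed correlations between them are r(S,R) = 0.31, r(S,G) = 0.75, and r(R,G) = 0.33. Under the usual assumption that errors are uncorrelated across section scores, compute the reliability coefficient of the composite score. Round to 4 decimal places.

Var(S+R+G) = 23.9² + 3² + 19.2² + 2·[23.9·3·0.31 + 23.9·19.2·0.75 + 3·19.2·0.33] = 948.85 + 770.79 = 1719.64.
Under uncorrelated errors the observed covariances equal the true-score covariances, so only the own-variance terms attenuate.
True-score variance = [23.9²·0.65 + 3²·0.75 + 19.2²·0.95] + 770.79 = 728.245 + 770.79 = 1499.03.
Reliability = 1499.03 / 1719.64 = 0.8717.

0.8717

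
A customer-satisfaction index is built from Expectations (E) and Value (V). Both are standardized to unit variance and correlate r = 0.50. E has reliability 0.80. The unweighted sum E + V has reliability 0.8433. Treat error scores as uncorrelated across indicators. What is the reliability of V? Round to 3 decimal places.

0.730

Var(E+V) = 2 + 2·0.50 = 3.000.
True-score variance = ρ_E + ρ_V + 2·0.50, so 0.8433 = (0.80 + ρ_V + 1.00) / 3.000.
ρ_V = 0.8433·3.000 − 0.80 − 1.00 = 0.730.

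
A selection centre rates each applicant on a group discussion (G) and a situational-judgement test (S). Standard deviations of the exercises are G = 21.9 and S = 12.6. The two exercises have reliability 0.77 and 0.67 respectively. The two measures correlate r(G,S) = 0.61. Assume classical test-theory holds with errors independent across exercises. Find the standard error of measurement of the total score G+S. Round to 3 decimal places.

12.755

Var(total) = 638.37 + 336.647 = 975.017.
True-score variance = 475.669 + 336.647 = 812.316, so reliability = 0.8331.
Error variance = 975.017 − 812.316 = 162.701; SEM = √162.701 = 12.755.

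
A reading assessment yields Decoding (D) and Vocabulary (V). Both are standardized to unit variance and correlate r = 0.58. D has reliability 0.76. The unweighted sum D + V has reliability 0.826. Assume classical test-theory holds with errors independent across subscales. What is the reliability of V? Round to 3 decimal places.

0.690

Var(D+V) = 2 + 2·0.58 = 3.160.
True-score variance = ρ_D + ρ_V + 2·0.58, so 0.826 = (0.76 + ρ_V + 1.16) / 3.160.
ρ_V = 0.826·3.160 − 0.76 − 1.16 = 0.690.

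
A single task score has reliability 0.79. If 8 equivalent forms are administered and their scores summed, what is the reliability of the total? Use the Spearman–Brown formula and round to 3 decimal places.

ρ_k = kρ / (1 + (k−1)ρ) = 8·0.79 / (1 + 7·0.79) = 6.320 / 6.530 = 0.968.

0.968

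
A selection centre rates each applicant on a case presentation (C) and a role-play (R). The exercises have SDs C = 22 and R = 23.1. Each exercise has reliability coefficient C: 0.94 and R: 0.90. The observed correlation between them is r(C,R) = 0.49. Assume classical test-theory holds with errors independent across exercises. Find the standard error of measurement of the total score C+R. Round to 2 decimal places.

9.08

Var(total) = 1017.61 + 498.036 = 1515.65.
True-score variance = 935.209 + 498.036 = 1433.25, so reliability = 0.9456.
Error variance = 1515.65 − 1433.25 = 82.401; SEM = √82.401 = 9.08.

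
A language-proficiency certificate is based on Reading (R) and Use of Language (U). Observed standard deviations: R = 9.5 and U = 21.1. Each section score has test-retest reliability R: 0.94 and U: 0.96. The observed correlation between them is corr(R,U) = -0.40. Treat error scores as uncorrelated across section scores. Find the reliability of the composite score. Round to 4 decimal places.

0.9381

Var(R+U) = 9.5² + 21.1² + 2·[9.5·21.1·(-0.40)] = 535.46 − 160.36 = 375.1.
With uncorrelated errors the cross-covariances are all true-score covariance, so they carry over unchanged; only the diagonal terms shrink to ρᵢσᵢ².
True-score variance = [9.5²·0.94 + 21.1²·0.96] − 160.36 = 512.237 − 160.36 = 351.877.
Reliability = 351.877 / 375.1 = 0.9381.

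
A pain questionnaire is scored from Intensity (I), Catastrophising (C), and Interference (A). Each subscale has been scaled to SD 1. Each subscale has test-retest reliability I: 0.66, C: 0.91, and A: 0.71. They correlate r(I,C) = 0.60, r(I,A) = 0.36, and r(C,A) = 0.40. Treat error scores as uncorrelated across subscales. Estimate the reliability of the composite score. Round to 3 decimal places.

0.874

Var(I+C+A) = 3 + 2·[0.60 + 0.36 + 0.40] = 3 + 2.72 = 5.72.
Because errors are independent across components, Cov(Tᵢ,Tⱼ) = Cov(Xᵢ,Xⱼ); the off-diagonal part of the true-score variance is the same as above.
True-score variance = [0.66 + 0.91 + 0.71] + 2.72 = 2.28 + 2.72 = 5.
Reliability = 5 / 5.72 = 0.874.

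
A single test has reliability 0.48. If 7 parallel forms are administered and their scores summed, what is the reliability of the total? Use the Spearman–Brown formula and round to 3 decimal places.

0.866

ρ_k = kρ / (1 + (k−1)ρ) = 7·0.48 / (1 + 6·0.48) = 3.360 / 3.880 = 0.866.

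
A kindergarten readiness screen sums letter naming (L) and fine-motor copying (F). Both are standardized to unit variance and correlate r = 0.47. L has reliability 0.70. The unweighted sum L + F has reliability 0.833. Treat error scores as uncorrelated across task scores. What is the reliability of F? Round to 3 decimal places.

0.809

Var(L+F) = 2 + 2·0.47 = 2.940.
True-score variance = ρ_L + ρ_F + 2·0.47, so 0.833 = (0.70 + ρ_F + 0.94) / 2.940.
ρ_F = 0.833·2.940 − 0.70 − 0.94 = 0.809.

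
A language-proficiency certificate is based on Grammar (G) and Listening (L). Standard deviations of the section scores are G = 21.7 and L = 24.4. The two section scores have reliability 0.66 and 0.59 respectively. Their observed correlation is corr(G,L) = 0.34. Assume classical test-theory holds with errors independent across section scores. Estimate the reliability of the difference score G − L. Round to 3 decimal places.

0.428

Var(G−L) = 21.7² + 24.4² − 2·21.7·24.4·0.34 = 1066.25 − 360.046 = 706.204.
Under uncorrelated errors the observed covariances equal the true-score covariances, so only the own-variance terms attenuate.
True-score variance = [21.7²·0.66 + 24.4²·0.59] − 360.046 = 662.05 − 360.046 = 302.003.
Reliability = 302.003 / 706.204 = 0.428.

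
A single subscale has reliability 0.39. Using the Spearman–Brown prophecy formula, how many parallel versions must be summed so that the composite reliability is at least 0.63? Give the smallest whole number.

3

k ≥ ρ*(1−ρ₁)/(ρ₁(1−ρ*)) = 0.63·0.61 / (0.39·0.37) = 2.663.
Smallest integer k = 3.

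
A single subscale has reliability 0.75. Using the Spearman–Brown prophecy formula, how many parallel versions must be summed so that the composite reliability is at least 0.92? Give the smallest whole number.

4

k ≥ ρ*(1−ρ₁)/(ρ₁(1−ρ*)) = 0.92·0.25 / (0.75·0.08) = 3.833.
Smallest integer k = 4.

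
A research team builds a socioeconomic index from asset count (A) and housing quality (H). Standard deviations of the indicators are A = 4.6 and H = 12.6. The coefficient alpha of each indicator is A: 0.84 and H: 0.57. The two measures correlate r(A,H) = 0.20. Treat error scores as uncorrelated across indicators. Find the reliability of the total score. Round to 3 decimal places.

Var(A+H) = 4.6² + 12.6² + 2·[4.6·12.6·0.20] = 179.92 + 23.184 = 203.104.
Under uncorrelated errors the observed covariances equal the true-score covariances, so only the own-variance terms attenuate.
True-score variance = [4.6²·0.84 + 12.6²·0.57] + 23.184 = 108.268 + 23.184 = 131.452.
Reliability = 131.452 / 203.104 = 0.647.

0.647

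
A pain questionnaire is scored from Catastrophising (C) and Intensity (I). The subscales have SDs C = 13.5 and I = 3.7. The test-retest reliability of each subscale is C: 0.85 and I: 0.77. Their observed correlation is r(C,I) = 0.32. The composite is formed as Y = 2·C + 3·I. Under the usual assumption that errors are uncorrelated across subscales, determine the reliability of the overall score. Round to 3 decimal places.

0.868

Var(Y) = 2²·13.5² + 3²·3.7² + 2·[6·13.5·3.7·0.32] = 852.21 + 191.808 = 1044.02.
Because errors are independent across components, Cov(Tᵢ,Tⱼ) = Cov(Xᵢ,Xⱼ); the off-diagonal part of the true-score variance is the same as above.
True-score variance = [2²·13.5²·0.85 + 3²·3.7²·0.77] + 191.808 = 714.522 + 191.808 = 906.33.
Reliability = 906.33 / 1044.02 = 0.868.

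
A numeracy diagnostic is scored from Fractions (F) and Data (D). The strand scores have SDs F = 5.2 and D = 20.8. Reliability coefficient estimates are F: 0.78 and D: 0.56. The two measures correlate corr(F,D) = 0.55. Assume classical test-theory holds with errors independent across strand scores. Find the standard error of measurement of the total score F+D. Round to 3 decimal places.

Var(total) = 459.68 + 118.976 = 578.656.
True-score variance = 263.37 + 118.976 = 382.346, so reliability = 0.6607.
Error variance = 578.656 − 382.346 = 196.31; SEM = √196.31 = 14.011.

14.011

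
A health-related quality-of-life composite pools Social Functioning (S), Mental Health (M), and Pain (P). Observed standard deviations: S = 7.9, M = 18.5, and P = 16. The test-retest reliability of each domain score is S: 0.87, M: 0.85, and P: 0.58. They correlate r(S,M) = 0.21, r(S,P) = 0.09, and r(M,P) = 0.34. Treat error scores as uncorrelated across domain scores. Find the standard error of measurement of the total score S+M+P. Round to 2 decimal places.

12.92

Var(total) = 660.66 + 285.415 = 946.075.
True-score variance = 493.689 + 285.415 = 779.104, so reliability = 0.8235.
Error variance = 946.075 − 779.104 = 166.971; SEM = √166.971 = 12.92.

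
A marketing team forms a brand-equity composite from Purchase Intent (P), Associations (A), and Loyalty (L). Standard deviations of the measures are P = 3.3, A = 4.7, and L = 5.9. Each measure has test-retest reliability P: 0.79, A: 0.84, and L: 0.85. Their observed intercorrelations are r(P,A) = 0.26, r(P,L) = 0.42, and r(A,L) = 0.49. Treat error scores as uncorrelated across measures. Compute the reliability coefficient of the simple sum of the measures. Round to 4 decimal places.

0.9075

Var(P+A+L) = 3.3² + 4.7² + 5.9² + 2·[3.3·4.7·0.26 + 3.3·5.9·0.42 + 4.7·5.9·0.49] = 67.79 + 51.5954 = 119.385.
With uncorrelated errors the cross-covariances are all true-score covariance, so they carry over unchanged; only the diagonal terms shrink to ρᵢσᵢ².
True-score variance = [3.3²·0.79 + 4.7²·0.84 + 5.9²·0.85] + 51.5954 = 56.7472 + 51.5954 = 108.343.
Reliability = 108.343 / 119.385 = 0.9075.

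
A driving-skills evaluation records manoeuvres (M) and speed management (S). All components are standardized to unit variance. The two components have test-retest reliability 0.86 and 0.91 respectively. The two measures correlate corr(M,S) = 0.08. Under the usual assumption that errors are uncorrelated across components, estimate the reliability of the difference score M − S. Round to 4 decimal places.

Var(M−S) = 1 + 1 − 2·0.08 = 2 − 0.16 = 1.84.
With uncorrelated errors the cross-covariances are all true-score covariance, so they carry over unchanged; only the diagonal terms shrink to ρᵢσᵢ².
True-score variance = [0.86 + 0.91] − 0.16 = 1.77 − 0.16 = 1.61.
Reliability = 1.61 / 1.84 = 0.8750.

0.8750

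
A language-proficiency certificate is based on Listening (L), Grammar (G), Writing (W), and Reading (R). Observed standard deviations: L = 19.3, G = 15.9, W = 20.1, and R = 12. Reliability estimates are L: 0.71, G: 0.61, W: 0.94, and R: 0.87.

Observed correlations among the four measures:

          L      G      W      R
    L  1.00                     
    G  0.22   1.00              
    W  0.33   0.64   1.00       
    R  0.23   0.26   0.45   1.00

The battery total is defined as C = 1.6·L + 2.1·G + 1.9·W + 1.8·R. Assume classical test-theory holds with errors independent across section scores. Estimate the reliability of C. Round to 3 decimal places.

0.896

Var(C) = 1.6²·19.3² + 2.1²·15.9² + 1.9²·20.1² + 1.8²·12² + 2·[3.36·19.3·15.9·0.22 + 3.04·19.3·20.1·0.33 + 2.88·19.3·12·0.23 + 3.99·15.9·20.1·0.64 + 3.78·15.9·12·0.26 + 3.42·20.1·12·0.45] = 3993.5 + 4288.5 = 8282.01.
Under uncorrelated errors the observed covariances equal the true-score covariances, so only the own-variance terms attenuate.
True-score variance = [1.6²·19.3²·0.71 + 2.1²·15.9²·0.61 + 1.9²·20.1²·0.94 + 1.8²·12²·0.87] + 4288.5 = 3134 + 4288.5 = 7422.5.
Reliability = 7422.5 / 8282.01 = 0.896.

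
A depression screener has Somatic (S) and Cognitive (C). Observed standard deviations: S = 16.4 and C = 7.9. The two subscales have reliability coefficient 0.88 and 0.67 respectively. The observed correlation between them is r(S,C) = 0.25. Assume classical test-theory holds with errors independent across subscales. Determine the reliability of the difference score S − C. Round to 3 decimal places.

Var(S−C) = 16.4² + 7.9² − 2·16.4·7.9·0.25 = 331.37 − 64.78 = 266.59.
Under uncorrelated errors the observed covariances equal the true-score covariances, so only the own-variance terms attenuate.
True-score variance = [16.4²·0.88 + 7.9²·0.67] − 64.78 = 278.5 − 64.78 = 213.72.
Reliability = 213.72 / 266.59 = 0.802.

0.802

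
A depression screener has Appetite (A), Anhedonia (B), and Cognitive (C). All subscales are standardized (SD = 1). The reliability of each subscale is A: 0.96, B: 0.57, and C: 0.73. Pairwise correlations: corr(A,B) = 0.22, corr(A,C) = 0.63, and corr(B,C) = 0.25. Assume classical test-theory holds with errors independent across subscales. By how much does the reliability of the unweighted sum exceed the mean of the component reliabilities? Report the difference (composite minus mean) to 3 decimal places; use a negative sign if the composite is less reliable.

Var(sum) = 3 + 2.2 = 5.2; true-score variance = 2.26 + 2.2 = 4.46; composite reliability = 0.8577.
Mean component reliability = 0.7533.
Difference = 0.8577 − 0.7533 = 0.104.

0.104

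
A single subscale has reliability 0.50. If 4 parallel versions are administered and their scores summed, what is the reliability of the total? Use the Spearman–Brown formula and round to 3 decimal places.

0.800

ρ_k = kρ / (1 + (k−1)ρ) = 4·0.50 / (1 + 3·0.50) = 2.000 / 2.500 = 0.800.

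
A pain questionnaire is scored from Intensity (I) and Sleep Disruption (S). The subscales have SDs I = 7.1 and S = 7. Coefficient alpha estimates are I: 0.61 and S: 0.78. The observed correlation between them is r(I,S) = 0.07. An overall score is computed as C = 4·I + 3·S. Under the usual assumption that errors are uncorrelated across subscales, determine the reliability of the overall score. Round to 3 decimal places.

0.691

Var(C) = 4²·7.1² + 3²·7² + 2·[12·7.1·7·0.07] = 1247.56 + 83.496 = 1331.06.
Because errors are independent across components, Cov(Tᵢ,Tⱼ) = Cov(Xᵢ,Xⱼ); the off-diagonal part of the true-score variance is the same as above.
True-score variance = [4²·7.1²·0.61 + 3²·7²·0.78] + 83.496 = 835.982 + 83.496 = 919.478.
Reliability = 919.478 / 1331.06 = 0.691.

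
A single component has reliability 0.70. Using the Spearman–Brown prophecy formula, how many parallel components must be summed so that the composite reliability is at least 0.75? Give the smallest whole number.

2

k ≥ ρ*(1−ρ₁)/(ρ₁(1−ρ*)) = 0.75·0.30 / (0.70·0.25) = 1.286.
Smallest integer k = 2.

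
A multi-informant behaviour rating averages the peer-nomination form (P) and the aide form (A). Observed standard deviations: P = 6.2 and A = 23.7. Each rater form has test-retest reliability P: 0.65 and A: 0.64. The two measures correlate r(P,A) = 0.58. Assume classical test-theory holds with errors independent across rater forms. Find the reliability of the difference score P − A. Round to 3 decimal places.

0.498

Var(P−A) = 6.2² + 23.7² − 2·6.2·23.7·0.58 = 600.13 − 170.45 = 429.68.
Because errors are independent across components, Cov(Tᵢ,Tⱼ) = Cov(Xᵢ,Xⱼ); the off-diagonal part of the true-score variance is the same as above.
True-score variance = [6.2²·0.65 + 23.7²·0.64] − 170.45 = 384.468 − 170.45 = 214.017.
Reliability = 214.017 / 429.68 = 0.498.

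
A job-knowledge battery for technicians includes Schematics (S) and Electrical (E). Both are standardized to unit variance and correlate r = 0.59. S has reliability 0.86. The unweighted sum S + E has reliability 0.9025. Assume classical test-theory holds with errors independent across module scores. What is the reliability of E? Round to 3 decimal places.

0.830

Var(S+E) = 2 + 2·0.59 = 3.180.
True-score variance = ρ_S + ρ_E + 2·0.59, so 0.9025 = (0.86 + ρ_E + 1.18) / 3.180.
ρ_E = 0.9025·3.180 − 0.86 − 1.18 = 0.830.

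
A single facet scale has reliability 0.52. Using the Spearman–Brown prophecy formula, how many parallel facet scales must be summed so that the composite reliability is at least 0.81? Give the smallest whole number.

k ≥ ρ*(1−ρ₁)/(ρ₁(1−ρ*)) = 0.81·0.48 / (0.52·0.19) = 3.935.
Smallest integer k = 4.

4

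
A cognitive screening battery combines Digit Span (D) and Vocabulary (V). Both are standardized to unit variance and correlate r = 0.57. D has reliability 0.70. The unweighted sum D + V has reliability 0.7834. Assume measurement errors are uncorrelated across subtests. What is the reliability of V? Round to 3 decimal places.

Var(D+V) = 2 + 2·0.57 = 3.140.
True-score variance = ρ_D + ρ_V + 2·0.57, so 0.7834 = (0.70 + ρ_V + 1.14) / 3.140.
ρ_V = 0.7834·3.140 − 0.70 − 1.14 = 0.620.

0.620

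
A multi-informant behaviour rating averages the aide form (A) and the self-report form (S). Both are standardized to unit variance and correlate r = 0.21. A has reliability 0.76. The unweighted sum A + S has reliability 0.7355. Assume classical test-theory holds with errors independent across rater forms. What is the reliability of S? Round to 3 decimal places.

0.600

Var(A+S) = 2 + 2·0.21 = 2.420.
True-score variance = ρ_A + ρ_S + 2·0.21, so 0.7355 = (0.76 + ρ_S + 0.42) / 2.420.
ρ_S = 0.7355·2.420 − 0.76 − 0.42 = 0.600.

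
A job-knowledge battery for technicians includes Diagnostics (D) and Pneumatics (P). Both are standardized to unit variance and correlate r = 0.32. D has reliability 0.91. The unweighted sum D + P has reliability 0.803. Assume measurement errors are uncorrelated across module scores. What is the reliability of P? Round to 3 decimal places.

Var(D+P) = 2 + 2·0.32 = 2.640.
True-score variance = ρ_D + ρ_P + 2·0.32, so 0.803 = (0.91 + ρ_P + 0.64) / 2.640.
ρ_P = 0.803·2.640 − 0.91 − 0.64 = 0.570.

0.570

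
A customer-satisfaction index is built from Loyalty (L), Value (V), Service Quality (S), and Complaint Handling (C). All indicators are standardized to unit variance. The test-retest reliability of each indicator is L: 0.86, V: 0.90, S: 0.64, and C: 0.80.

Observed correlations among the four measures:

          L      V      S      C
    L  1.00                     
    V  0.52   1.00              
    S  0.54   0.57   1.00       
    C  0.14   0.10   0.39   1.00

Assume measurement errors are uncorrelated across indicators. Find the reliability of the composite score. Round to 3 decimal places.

Var(L+V+S+C) = 4 + 2·[0.52 + 0.54 + 0.14 + 0.57 + 0.10 + 0.39] = 4 + 4.52 = 8.52.
Under uncorrelated errors the observed covariances equal the true-score covariances, so only the own-variance terms attenuate.
True-score variance = [0.86 + 0.90 + 0.64 + 0.80] + 4.52 = 3.2 + 4.52 = 7.72.
Reliability = 7.72 / 8.52 = 0.906.

0.906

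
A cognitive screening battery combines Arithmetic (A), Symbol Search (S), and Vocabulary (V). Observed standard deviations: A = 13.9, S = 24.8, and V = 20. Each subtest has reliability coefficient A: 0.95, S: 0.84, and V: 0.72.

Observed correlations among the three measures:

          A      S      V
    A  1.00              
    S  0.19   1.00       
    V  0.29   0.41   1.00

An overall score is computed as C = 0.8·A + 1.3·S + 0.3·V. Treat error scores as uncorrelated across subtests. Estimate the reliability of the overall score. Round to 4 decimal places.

Var(C) = 0.8²·13.9² + 1.3²·24.8² + 0.3²·20² + 2·[1.04·13.9·24.8·0.19 + 0.24·13.9·20·0.29 + 0.39·24.8·20·0.41] = 1199.07 + 333.552 = 1532.62.
Under uncorrelated errors the observed covariances equal the true-score covariances, so only the own-variance terms attenuate.
True-score variance = [0.8²·13.9²·0.95 + 1.3²·24.8²·0.84 + 0.3²·20²·0.72] + 333.552 = 1016.5 + 333.552 = 1350.05.
Reliability = 1350.05 / 1532.62 = 0.8809.

0.8809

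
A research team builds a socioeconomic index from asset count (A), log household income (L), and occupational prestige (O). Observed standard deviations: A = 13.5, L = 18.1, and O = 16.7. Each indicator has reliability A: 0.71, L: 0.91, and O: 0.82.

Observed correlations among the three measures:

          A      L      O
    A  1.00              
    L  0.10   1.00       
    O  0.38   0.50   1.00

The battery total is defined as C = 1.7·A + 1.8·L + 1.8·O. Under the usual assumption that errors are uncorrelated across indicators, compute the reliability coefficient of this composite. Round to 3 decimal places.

Var(C) = 1.7²·13.5² + 1.8²·18.1² + 1.8²·16.7² + 2·[3.06·13.5·18.1·0.10 + 3.06·13.5·16.7·0.38 + 3.24·18.1·16.7·0.50] = 2491.76 + 1653.2 = 4144.97.
Because errors are independent across components, Cov(Tᵢ,Tⱼ) = Cov(Xᵢ,Xⱼ); the off-diagonal part of the true-score variance is the same as above.
True-score variance = [1.7²·13.5²·0.71 + 1.8²·18.1²·0.91 + 1.8²·16.7²·0.82] + 1653.2 = 2080.84 + 1653.2 = 3734.04.
Reliability = 3734.04 / 4144.97 = 0.901.

0.901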